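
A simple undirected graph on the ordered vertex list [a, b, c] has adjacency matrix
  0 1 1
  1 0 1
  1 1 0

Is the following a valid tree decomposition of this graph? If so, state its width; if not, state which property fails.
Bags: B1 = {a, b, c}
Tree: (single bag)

Yes; width 2.

Checking the three conditions: (i) the bags cover all of {a, b, c}; (ii) for each edge, some bag contains both endpoints; (iii) the bags containing any fixed vertex form a subtree. All hold, so the decomposition is valid with width 3 − 1 = 2.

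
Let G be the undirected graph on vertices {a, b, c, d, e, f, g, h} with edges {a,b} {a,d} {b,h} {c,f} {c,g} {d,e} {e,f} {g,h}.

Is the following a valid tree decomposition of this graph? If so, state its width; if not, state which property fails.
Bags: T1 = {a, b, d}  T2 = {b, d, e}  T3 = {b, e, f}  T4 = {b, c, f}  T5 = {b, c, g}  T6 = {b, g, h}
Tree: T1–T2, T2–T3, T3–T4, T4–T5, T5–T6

Yes; width 2.

Checking the three conditions: (i) the bags cover all of {a, b, c, d, e, f, g, h}; (ii) for each edge, some bag contains both endpoints; (iii) the bags containing any fixed vertex form a subtree. All hold, so the decomposition is valid with width 3 − 1 = 2.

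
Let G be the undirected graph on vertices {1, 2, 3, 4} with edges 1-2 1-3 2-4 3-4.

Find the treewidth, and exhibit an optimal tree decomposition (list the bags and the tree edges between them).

Treewidth 2.
One such decomposition:
Bags: B1 = {1, 2, 4}  B2 = {1, 3, 4}
Tree: B1–B2

Each bag holds 3 vertices, so the decomposition has width 2, which upper-bounds the treewidth. Since 4–2–1–3–4 is a cycle in G, G is not acyclic. Forests are exactly the graphs of treewidth ≤ 1, so tw(G) ≥ 2. The upper and lower bounds meet at 2, so that is the treewidth.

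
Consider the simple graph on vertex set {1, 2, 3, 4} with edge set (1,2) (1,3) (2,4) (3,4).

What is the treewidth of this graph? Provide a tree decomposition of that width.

Treewidth 2.
Bags: B1 = {2, 3, 4}  B2 = {1, 2, 3}
Tree: B1–B2

Every bag has size at most 3, so the width is 3 − 1 = 2 and tw(G) ≤ 2. Since 3–4–2–1–3 is a cycle in G, G is not acyclic. Forests are exactly the graphs of treewidth ≤ 1, so tw(G) ≥ 2. The upper and lower bounds meet at 2, so that is the treewidth.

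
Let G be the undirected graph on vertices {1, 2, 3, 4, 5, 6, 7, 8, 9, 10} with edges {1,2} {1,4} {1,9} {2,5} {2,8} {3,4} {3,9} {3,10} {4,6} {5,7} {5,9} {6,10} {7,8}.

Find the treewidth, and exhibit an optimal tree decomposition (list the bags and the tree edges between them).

Every bag has size at most 3, so the width is 3 − 1 = 2 and tw(G) ≤ 2. The edges 10–6–4–3–10 form a cycle, so G is not a tree and its treewidth is at least 2. Therefore the treewidth is 2.

Treewidth 2.
Bags: B1 = {3, 6, 10}  B2 = {3, 4, 6}  B3 = {3, 4, 9}  B4 = {1, 4, 9}  B5 = {1, 5, 9}  B6 = {1, 2, 5}  B7 = {2, 5, 7}  B8 = {2, 7, 8}
Tree: B1–B2, B2–B3, B3–B4, B4–B5, B5–B6, B6–B7, B7–B8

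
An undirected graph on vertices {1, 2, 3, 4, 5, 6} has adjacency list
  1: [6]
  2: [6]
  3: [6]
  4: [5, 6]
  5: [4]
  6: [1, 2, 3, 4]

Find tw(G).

A width-1 tree decomposition is:
Bags: B1 = {4, 6}  B2 = {4, 5}  B3 = {1, 6}  B4 = {2, 6}  B5 = {3, 6}
Tree: B1–B2, B1–B3, B1–B4, B1–B5
Every bag has size at most 2, so the width is 2 − 1 = 1 and tw(G) ≤ 1. G has an edge, so its treewidth is at least 1. Therefore the treewidth is 1.

1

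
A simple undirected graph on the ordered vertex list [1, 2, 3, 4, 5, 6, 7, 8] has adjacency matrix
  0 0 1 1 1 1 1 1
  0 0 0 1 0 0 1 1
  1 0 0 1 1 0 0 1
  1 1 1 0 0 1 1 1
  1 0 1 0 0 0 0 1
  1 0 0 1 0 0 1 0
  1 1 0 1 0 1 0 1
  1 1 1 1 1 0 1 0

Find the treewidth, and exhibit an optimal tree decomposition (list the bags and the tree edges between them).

Every bag has size at most 4, so the width is 4 − 1 = 3 and tw(G) ≤ 3. On the other hand G contains the 4-clique {1, 3, 4, 8}. A clique must lie in a single bag of any decomposition, so no decomposition can have width below 3. Combining the bounds, tw(G) = 3.

Treewidth 3.
Bags: B1 = {1, 3, 4, 8}  B2 = {1, 3, 5, 8}  B3 = {1, 4, 7, 8}  B4 = {1, 4, 6, 7}  B5 = {2, 4, 7, 8}
Tree: B1–B2, B1–B3, B3–B4, B3–B5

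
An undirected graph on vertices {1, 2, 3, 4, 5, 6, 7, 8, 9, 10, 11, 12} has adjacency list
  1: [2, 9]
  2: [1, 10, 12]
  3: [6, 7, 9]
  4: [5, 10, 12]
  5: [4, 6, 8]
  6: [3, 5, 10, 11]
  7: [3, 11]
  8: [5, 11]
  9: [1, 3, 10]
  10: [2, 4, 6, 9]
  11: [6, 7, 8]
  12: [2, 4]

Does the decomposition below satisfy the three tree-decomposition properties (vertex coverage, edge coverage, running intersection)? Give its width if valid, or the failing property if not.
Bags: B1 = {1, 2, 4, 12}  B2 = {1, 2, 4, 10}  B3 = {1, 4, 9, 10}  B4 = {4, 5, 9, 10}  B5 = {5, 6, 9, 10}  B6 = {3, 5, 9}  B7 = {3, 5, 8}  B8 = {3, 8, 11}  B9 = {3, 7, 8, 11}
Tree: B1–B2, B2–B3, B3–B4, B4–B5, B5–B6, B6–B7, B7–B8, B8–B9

A tree decomposition must satisfy three properties: every vertex lies in some bag; for every edge, both endpoints lie together in some bag; and for every vertex, the bags containing it form a connected subtree. Here edge (6,3) lies in no bag, so the decomposition is invalid.

No — edge (6,3) lies in no bag.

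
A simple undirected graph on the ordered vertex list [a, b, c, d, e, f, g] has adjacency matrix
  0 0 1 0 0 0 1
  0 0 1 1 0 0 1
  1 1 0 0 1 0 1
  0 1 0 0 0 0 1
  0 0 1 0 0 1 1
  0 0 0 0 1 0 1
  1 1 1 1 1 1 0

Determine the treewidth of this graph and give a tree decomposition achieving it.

The largest bag has 3 vertices, giving width 2; this decomposition certifies tw(G) ≤ 2. Conversely, {b, d, g} is a clique of size 3, and the vertices of any clique must share a bag in every tree decomposition; so some bag has ≥ 3 vertices and tw(G) ≥ 2. Hence tw(G) = 2 exactly.

Treewidth 2.
One optimal decomposition is:
Bags: B1 = {e, f, g}  B2 = {c, e, g}  B3 = {a, c, g}  B4 = {b, c, g}  B5 = {b, d, g}
Tree: B1–B2, B2–B3, B3–B4, B4–B5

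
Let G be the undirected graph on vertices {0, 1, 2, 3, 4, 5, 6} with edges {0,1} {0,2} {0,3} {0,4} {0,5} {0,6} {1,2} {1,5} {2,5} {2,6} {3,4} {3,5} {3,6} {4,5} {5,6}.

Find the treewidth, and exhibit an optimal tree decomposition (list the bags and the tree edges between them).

Every bag has size at most 4, so the width is 4 − 1 = 3 and tw(G) ≤ 3. On the other hand G contains the 4-clique {0, 1, 2, 5}. A clique must lie in a single bag of any decomposition, so no decomposition can have width below 3. Combining the bounds, tw(G) = 3.

Treewidth 3.
One optimal decomposition is:
Bags: B1 = {0, 3, 5, 6}  B2 = {0, 3, 4, 5}  B3 = {0, 2, 5, 6}  B4 = {0, 1, 2, 5}
Tree: B1–B2, B1–B3, B3–B4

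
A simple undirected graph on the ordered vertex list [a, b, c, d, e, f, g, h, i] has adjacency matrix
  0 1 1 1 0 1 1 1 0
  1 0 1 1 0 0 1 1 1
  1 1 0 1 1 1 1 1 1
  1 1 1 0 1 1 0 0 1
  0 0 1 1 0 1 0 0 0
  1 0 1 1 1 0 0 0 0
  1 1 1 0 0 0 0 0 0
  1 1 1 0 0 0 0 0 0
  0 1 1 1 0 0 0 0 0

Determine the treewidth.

3

A width-3 tree decomposition is:
Bags: B1 = {a, b, c, h}  B2 = {a, b, c, d}  B3 = {b, c, d, i}  B4 = {a, c, d, f}  B5 = {c, d, e, f}  B6 = {a, b, c, g}
Tree: B1–B2, B2–B3, B2–B4, B4–B5, B1–B6
Each bag holds 4 vertices, so the decomposition has width 3, which upper-bounds the treewidth. Conversely, {c, d, e, f} is a clique of size 4, and the vertices of any clique must share a bag in every tree decomposition; so some bag has ≥ 4 vertices and tw(G) ≥ 3. Combining the bounds, tw(G) = 3.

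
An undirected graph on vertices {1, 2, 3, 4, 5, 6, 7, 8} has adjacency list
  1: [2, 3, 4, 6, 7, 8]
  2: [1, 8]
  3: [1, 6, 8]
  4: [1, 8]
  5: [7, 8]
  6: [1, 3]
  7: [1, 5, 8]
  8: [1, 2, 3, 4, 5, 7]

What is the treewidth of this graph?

2

A width-2 tree decomposition is:
Bags: B1 = {1, 2, 8}  B2 = {1, 3, 8}  B3 = {1, 7, 8}  B4 = {1, 4, 8}  B5 = {5, 7, 8}  B6 = {1, 3, 6}
Tree: B1–B2, B1–B3, B3–B4, B3–B5, B2–B6
Each bag holds 3 vertices, so the decomposition has width 2, which upper-bounds the treewidth. Conversely, {1, 2, 8} is a clique of size 3, and the vertices of any clique must share a bag in every tree decomposition; so some bag has ≥ 3 vertices and tw(G) ≥ 2. Therefore the treewidth is 2.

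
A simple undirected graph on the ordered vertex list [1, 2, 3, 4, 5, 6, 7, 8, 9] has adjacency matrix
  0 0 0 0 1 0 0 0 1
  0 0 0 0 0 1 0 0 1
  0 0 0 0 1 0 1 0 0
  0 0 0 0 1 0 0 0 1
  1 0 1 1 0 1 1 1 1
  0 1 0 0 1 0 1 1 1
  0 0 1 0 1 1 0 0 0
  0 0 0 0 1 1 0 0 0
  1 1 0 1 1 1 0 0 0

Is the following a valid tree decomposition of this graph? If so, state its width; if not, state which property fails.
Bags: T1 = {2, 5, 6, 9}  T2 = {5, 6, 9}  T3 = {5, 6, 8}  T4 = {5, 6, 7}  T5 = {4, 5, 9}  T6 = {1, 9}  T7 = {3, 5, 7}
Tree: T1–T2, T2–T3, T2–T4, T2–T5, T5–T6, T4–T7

No — edge (5,1) lies in no bag.

A tree decomposition must satisfy three properties: every vertex lies in some bag; for every edge, both endpoints lie together in some bag; and for every vertex, the bags containing it form a connected subtree. Here edge (5,1) lies in no bag, so the decomposition is invalid.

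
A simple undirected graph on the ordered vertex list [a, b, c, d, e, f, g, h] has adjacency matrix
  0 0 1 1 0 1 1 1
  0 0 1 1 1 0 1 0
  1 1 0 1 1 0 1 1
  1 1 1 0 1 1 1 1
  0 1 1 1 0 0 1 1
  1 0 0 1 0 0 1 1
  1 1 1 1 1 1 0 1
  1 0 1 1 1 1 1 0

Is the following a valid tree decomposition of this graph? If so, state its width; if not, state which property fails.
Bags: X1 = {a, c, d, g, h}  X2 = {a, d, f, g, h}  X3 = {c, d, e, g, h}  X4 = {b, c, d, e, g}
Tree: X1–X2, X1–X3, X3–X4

Yes; width 4.

Every vertex of G appears in some bag (union = {a, b, c, d, e, f, g, h}); every edge is covered by a bag; and for each vertex v the set of bags containing v is connected in the bag tree. The decomposition is therefore valid. The largest bag has 5 vertices, so the width is 4.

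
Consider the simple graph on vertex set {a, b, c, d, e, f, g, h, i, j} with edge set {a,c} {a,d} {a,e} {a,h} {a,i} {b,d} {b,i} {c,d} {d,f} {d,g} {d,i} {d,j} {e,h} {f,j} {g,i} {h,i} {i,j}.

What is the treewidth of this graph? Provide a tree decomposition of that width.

Treewidth 2.
One such decomposition:
Bags: B1 = {a, d, i}  B2 = {a, h, i}  B3 = {d, i, j}  B4 = {a, c, d}  B5 = {a, e, h}  B6 = {d, f, j}  B7 = {b, d, i}  B8 = {d, g, i}
Tree: B1–B2, B1–B3, B1–B4, B2–B5, B3–B6, B1–B7, B7–B8

The largest bag has 3 vertices, giving width 2; this decomposition certifies tw(G) ≤ 2. Conversely, {a, c, d} is a clique of size 3, and the vertices of any clique must share a bag in every tree decomposition; so some bag has ≥ 3 vertices and tw(G) ≥ 2. Therefore the treewidth is 2.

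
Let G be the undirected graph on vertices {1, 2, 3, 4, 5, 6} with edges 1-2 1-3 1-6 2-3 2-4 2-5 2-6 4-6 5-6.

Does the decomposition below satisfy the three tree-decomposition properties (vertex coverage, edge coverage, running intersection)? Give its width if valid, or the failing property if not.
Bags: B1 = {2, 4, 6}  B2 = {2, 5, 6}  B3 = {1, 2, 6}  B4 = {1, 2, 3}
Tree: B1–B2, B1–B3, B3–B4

Checking the three conditions: (i) the bags cover all of {1, 2, 3, 4, 5, 6}; (ii) for each edge, some bag contains both endpoints; (iii) the bags containing any fixed vertex form a subtree. All hold, so the decomposition is valid with width 3 − 1 = 2.

Yes; width 2.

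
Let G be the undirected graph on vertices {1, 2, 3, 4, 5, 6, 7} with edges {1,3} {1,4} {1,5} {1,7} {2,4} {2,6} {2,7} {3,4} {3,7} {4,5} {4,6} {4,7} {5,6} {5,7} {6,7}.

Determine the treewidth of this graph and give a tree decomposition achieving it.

The largest bag has 4 vertices, giving width 3; this decomposition certifies tw(G) ≤ 3. On the other hand G contains the 4-clique {1, 3, 4, 7}. A clique must lie in a single bag of any decomposition, so no decomposition can have width below 3. Hence tw(G) = 3 exactly.

Treewidth 3.
One optimal decomposition is:
Bags: B1 = {1, 4, 5, 7}  B2 = {1, 3, 4, 7}  B3 = {4, 5, 6, 7}  B4 = {2, 4, 6, 7}
Tree: B1–B2, B1–B3, B3–B4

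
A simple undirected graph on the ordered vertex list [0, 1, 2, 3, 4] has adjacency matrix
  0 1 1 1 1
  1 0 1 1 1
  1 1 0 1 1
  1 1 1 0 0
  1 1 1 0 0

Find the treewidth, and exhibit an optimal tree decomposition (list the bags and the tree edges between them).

Treewidth 3.
One optimal decomposition is:
Bags: B1 = {0, 1, 2, 3}  B2 = {0, 1, 2, 4}
Tree: B1–B2

The largest bag has 4 vertices, giving width 3; this decomposition certifies tw(G) ≤ 3. For the lower bound, the 4 vertices {0, 1, 2, 3} are pairwise adjacent, and any tree decomposition puts a clique entirely inside one bag — forcing width ≥ 3. Combining the bounds, tw(G) = 3.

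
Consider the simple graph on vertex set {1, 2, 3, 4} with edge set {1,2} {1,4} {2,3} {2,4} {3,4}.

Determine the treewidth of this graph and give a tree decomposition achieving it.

Treewidth 2.
One such decomposition:
Bags: B1 = {2, 3, 4}  B2 = {1, 2, 4}
Tree: B1–B2

The largest bag has 3 vertices, giving width 2; this decomposition certifies tw(G) ≤ 2. On the other hand G contains the 3-clique {1, 2, 4}. A clique must lie in a single bag of any decomposition, so no decomposition can have width below 2. Hence tw(G) = 2 exactly.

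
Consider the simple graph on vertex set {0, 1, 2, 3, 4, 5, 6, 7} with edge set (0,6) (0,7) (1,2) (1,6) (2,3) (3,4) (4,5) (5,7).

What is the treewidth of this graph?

2

A width-2 tree decomposition is:
Bags: B1 = {0, 5, 7}  B2 = {0, 5, 6}  B3 = {1, 5, 6}  B4 = {1, 2, 5}  B5 = {2, 3, 5}  B6 = {3, 4, 5}
Tree: B1–B2, B2–B3, B3–B4, B4–B5, B5–B6
The largest bag has 3 vertices, giving width 2; this decomposition certifies tw(G) ≤ 2. Since 5–7–0–6–1–2–3–4–5 is a cycle in G, G is not acyclic. Forests are exactly the graphs of treewidth ≤ 1, so tw(G) ≥ 2. Combining the bounds, tw(G) = 2.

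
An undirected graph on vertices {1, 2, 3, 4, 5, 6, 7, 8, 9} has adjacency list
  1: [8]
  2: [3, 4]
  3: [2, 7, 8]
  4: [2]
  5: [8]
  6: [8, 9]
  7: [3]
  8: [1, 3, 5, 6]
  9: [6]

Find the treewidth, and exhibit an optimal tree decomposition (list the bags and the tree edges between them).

Treewidth 1.
One such decomposition:
Bags: B1 = {2, 3}  B2 = {3, 8}  B3 = {2, 4}  B4 = {3, 7}  B5 = {1, 8}  B6 = {6, 8}  B7 = {5, 8}  B8 = {6, 9}
Tree: B1–B2, B1–B3, B1–B4, B2–B5, B5–B6, B2–B7, B6–B8

The largest bag has 2 vertices, giving width 1; this decomposition certifies tw(G) ≤ 1. Since G has at least one edge (e.g. 2–3), it is not an edgeless graph, so tw(G) ≥ 1. Therefore the treewidth is 1.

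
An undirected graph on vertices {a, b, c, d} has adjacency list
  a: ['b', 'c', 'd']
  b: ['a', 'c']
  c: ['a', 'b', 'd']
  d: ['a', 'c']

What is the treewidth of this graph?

A width-2 tree decomposition is:
Bags: B1 = {a, b, c}  B2 = {a, c, d}
Tree: B1–B2
The largest bag has 3 vertices, giving width 2; this decomposition certifies tw(G) ≤ 2. Conversely, {a, c, d} is a clique of size 3, and the vertices of any clique must share a bag in every tree decomposition; so some bag has ≥ 3 vertices and tw(G) ≥ 2. Therefore the treewidth is 2.

2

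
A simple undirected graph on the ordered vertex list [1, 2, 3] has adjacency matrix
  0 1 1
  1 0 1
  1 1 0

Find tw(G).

A width-2 tree decomposition is:
Bags: B1 = {1, 2, 3}
Tree: (single bag)
With just one bag of size 3, the width is 3 − 1 = 2, so tw(G) ≤ 2. For the lower bound, the 3 vertices {1, 2, 3} are pairwise adjacent, and any tree decomposition puts a clique entirely inside one bag — forcing width ≥ 2. The upper and lower bounds meet at 2, so that is the treewidth.

2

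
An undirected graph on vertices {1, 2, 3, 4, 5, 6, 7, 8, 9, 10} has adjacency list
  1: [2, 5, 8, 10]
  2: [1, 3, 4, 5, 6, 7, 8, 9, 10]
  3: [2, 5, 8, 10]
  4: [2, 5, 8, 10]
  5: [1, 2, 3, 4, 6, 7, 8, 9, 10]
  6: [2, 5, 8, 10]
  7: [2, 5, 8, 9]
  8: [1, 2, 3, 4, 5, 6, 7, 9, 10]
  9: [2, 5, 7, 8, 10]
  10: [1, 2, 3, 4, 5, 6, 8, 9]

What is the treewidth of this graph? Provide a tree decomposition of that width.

Treewidth 4.
Bags: B1 = {2, 4, 5, 8, 10}  B2 = {2, 5, 8, 9, 10}  B3 = {2, 5, 6, 8, 10}  B4 = {1, 2, 5, 8, 10}  B5 = {2, 3, 5, 8, 10}  B6 = {2, 5, 7, 8, 9}
Tree: B1–B2, B1–B3, B3–B4, B2–B5, B2–B6

Each bag holds 5 vertices, so the decomposition has width 4, which upper-bounds the treewidth. On the other hand G contains the 5-clique {1, 2, 5, 8, 10}. A clique must lie in a single bag of any decomposition, so no decomposition can have width below 4. Combining the bounds, tw(G) = 4.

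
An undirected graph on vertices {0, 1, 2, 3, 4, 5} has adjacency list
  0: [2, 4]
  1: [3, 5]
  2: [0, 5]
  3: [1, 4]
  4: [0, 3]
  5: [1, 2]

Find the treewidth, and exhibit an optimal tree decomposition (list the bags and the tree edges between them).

The largest bag has 3 vertices, giving width 2; this decomposition certifies tw(G) ≤ 2. For the lower bound, G contains the cycle 4–3–1–5–2–0–4, so G is not a forest; only forests have treewidth ≤ 1, hence tw(G) ≥ 2. Hence tw(G) = 2 exactly.

Treewidth 2.
Bags: B1 = {1, 3, 4}  B2 = {1, 4, 5}  B3 = {2, 4, 5}  B4 = {0, 2, 4}
Tree: B1–B2, B2–B3, B3–B4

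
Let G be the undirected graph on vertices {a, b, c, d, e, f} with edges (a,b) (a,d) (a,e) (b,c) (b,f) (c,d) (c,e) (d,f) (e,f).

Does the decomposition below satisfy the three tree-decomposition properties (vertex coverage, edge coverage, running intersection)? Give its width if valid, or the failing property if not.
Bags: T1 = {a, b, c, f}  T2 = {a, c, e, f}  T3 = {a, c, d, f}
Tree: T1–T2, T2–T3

Yes; width 3.

Vertex coverage: the bags together contain {a, b, c, d, e, f}, the full vertex set. Edge coverage: each edge of G has both endpoints in at least one bag. Running intersection: for every vertex, the bags containing it form a connected subtree. All three properties hold, so this is a valid tree decomposition of width max|bag| − 1 = 3, and hence tw(G) ≤ 3.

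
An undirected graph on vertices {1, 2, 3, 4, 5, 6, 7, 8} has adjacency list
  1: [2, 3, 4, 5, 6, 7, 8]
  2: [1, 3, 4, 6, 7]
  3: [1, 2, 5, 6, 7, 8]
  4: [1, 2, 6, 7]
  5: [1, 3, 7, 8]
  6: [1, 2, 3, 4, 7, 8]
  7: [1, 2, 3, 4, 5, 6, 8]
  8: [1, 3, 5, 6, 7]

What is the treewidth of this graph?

A width-4 tree decomposition is:
Bags: B1 = {1, 2, 3, 6, 7}  B2 = {1, 3, 6, 7, 8}  B3 = {1, 3, 5, 7, 8}  B4 = {1, 2, 4, 6, 7}
Tree: B1–B2, B2–B3, B1–B4
The largest bag has 5 vertices, giving width 4; this decomposition certifies tw(G) ≤ 4. For the lower bound, the 5 vertices {1, 3, 5, 7, 8} are pairwise adjacent, and any tree decomposition puts a clique entirely inside one bag — forcing width ≥ 4. Combining the bounds, tw(G) = 4.

4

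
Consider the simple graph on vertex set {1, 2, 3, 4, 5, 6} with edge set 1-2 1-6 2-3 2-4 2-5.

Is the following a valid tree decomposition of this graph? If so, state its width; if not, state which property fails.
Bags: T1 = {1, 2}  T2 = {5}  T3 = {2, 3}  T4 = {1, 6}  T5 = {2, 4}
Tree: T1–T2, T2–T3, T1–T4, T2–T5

No — edge (2,5) lies in no bag.

A tree decomposition must satisfy three properties: every vertex lies in some bag; for every edge, both endpoints lie together in some bag; and for every vertex, the bags containing it form a connected subtree. Here edge (2,5) lies in no bag, so the decomposition is invalid.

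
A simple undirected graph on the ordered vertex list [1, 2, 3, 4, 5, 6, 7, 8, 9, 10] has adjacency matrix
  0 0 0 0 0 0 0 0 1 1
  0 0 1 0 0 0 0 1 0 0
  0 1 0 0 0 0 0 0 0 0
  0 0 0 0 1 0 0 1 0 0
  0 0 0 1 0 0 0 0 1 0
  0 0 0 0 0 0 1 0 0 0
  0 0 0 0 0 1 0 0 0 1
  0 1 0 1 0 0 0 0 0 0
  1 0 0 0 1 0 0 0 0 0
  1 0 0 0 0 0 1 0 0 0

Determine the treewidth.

A width-1 tree decomposition is:
Bags: B1 = {2, 3}  B2 = {2, 8}  B3 = {4, 8}  B4 = {4, 5}  B5 = {5, 9}  B6 = {1, 9}  B7 = {1, 10}  B8 = {7, 10}  B9 = {6, 7}
Tree: B1–B2, B2–B3, B3–B4, B4–B5, B5–B6, B6–B7, B7–B8, B8–B9
Each bag holds 2 vertices, so the decomposition has width 1, which upper-bounds the treewidth. Since G has at least one edge (e.g. 3–2), it is not an edgeless graph, so tw(G) ≥ 1. Therefore the treewidth is 1.

1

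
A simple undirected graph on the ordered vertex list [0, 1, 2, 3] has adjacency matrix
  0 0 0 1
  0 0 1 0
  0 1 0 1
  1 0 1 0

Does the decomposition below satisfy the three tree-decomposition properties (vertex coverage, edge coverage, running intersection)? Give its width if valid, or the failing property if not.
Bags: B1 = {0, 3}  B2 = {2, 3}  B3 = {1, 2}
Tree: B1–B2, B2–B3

Every vertex of G appears in some bag (union = {0, 1, 2, 3}); every edge is covered by a bag; and for each vertex v the set of bags containing v is connected in the bag tree. The decomposition is therefore valid. The largest bag has 2 vertices, so the width is 1.

Yes; width 1.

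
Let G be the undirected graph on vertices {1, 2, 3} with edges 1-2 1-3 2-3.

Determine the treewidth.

A width-2 tree decomposition is:
Bags: B1 = {1, 2, 3}
Tree: (single bag)
A single bag containing all 3 vertices is trivially a valid decomposition of width 2. For the lower bound, the 3 vertices {1, 2, 3} are pairwise adjacent, and any tree decomposition puts a clique entirely inside one bag — forcing width ≥ 2. Combining the bounds, tw(G) = 2.

2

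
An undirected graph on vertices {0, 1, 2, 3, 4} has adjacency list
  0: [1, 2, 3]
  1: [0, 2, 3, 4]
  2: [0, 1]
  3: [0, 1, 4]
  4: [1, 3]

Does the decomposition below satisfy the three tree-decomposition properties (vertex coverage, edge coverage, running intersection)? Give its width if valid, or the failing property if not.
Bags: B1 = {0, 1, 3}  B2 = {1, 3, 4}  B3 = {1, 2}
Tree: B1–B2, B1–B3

No — edge (0,2) lies in no bag.

A tree decomposition must satisfy three properties: every vertex lies in some bag; for every edge, both endpoints lie together in some bag; and for every vertex, the bags containing it form a connected subtree. Here edge (0,2) lies in no bag, so the decomposition is invalid.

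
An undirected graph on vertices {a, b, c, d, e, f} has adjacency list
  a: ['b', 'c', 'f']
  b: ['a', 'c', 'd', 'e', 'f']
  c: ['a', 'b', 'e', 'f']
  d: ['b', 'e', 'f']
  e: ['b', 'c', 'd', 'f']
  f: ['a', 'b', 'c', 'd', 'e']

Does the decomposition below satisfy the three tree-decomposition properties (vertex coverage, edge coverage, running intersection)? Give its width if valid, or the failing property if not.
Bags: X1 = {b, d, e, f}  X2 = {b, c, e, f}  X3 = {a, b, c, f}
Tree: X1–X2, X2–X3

Yes; width 3.

Vertex coverage: the bags together contain {a, b, c, d, e, f}, the full vertex set. Edge coverage: each edge of G has both endpoints in at least one bag. Running intersection: for every vertex, the bags containing it form a connected subtree. All three properties hold, so this is a valid tree decomposition of width max|bag| − 1 = 3, and hence tw(G) ≤ 3.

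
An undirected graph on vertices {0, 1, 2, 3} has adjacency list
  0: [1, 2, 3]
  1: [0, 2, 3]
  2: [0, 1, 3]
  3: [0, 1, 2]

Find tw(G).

3

A width-3 tree decomposition is:
Bags: B1 = {0, 1, 2, 3}
Tree: (single bag)
With just one bag of size 4, the width is 4 − 1 = 3, so tw(G) ≤ 3. On the other hand G contains the 4-clique {0, 1, 2, 3}. A clique must lie in a single bag of any decomposition, so no decomposition can have width below 3. Combining the bounds, tw(G) = 3.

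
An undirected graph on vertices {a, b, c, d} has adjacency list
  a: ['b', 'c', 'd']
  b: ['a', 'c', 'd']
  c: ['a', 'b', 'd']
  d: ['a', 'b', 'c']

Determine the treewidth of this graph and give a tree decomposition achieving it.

Treewidth 3.
One optimal decomposition is:
Bags: B1 = {a, b, c, d}
Tree: (single bag)

A single bag containing all 4 vertices is trivially a valid decomposition of width 3. On the other hand G contains the 4-clique {a, b, c, d}. A clique must lie in a single bag of any decomposition, so no decomposition can have width below 3. The upper and lower bounds meet at 3, so that is the treewidth.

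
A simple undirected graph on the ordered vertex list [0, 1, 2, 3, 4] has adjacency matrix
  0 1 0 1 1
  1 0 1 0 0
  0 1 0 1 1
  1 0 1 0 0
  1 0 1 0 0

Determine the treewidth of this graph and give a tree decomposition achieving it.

Each bag holds 3 vertices, so the decomposition has width 2, which upper-bounds the treewidth. The edges 4–2–1–0–4 form a cycle, so G is not a tree and its treewidth is at least 2. Hence tw(G) = 2 exactly.

Treewidth 2.
Bags: B1 = {0, 2, 4}  B2 = {0, 1, 2}  B3 = {0, 2, 3}
Tree: B1–B2, B2–B3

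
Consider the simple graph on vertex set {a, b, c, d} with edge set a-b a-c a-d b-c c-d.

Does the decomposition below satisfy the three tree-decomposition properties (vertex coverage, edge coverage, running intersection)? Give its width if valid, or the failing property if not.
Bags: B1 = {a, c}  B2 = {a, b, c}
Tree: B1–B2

No — vertex d appears in no bag.

A tree decomposition must satisfy three properties: every vertex lies in some bag; for every edge, both endpoints lie together in some bag; and for every vertex, the bags containing it form a connected subtree. Here vertex d appears in no bag, so the decomposition is invalid.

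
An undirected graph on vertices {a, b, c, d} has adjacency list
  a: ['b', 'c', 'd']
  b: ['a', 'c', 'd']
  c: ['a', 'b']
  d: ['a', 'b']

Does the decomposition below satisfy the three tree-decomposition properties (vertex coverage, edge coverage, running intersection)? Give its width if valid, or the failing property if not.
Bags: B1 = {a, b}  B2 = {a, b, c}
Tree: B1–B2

A tree decomposition must satisfy three properties: every vertex lies in some bag; for every edge, both endpoints lie together in some bag; and for every vertex, the bags containing it form a connected subtree. Here vertex d appears in no bag, so the decomposition is invalid.

No — vertex d appears in no bag.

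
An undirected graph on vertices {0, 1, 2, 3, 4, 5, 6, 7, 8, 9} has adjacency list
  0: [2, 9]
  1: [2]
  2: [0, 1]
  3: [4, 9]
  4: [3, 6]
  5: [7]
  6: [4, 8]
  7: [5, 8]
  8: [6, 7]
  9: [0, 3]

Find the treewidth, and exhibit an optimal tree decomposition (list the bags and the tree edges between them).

Every bag has size at most 2, so the width is 2 − 1 = 1 and tw(G) ≤ 1. Any graph with an edge has treewidth ≥ 1, and G has the edge 5–7. The upper and lower bounds meet at 1, so that is the treewidth.

Treewidth 1.
Bags: B1 = {5, 7}  B2 = {7, 8}  B3 = {6, 8}  B4 = {4, 6}  B5 = {3, 4}  B6 = {3, 9}  B7 = {0, 9}  B8 = {0, 2}  B9 = {1, 2}
Tree: B1–B2, B2–B3, B3–B4, B4–B5, B5–B6, B6–B7, B7–B8, B8–B9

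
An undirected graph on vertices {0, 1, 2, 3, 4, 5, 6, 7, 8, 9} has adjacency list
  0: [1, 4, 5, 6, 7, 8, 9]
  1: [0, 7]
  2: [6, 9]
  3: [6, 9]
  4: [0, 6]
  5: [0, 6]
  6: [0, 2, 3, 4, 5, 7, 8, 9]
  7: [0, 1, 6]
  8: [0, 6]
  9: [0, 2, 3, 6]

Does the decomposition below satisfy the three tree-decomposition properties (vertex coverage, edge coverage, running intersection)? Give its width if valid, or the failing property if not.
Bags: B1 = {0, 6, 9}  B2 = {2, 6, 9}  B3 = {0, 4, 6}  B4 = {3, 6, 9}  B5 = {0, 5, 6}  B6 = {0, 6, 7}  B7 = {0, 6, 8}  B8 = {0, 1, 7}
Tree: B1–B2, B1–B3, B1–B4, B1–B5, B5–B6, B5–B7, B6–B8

Yes; width 2.

Vertex coverage: the bags together contain {0, 1, 2, 3, 4, 5, 6, 7, 8, 9}, the full vertex set. Edge coverage: each edge of G has both endpoints in at least one bag. Running intersection: for every vertex, the bags containing it form a connected subtree. All three properties hold, so this is a valid tree decomposition of width max|bag| − 1 = 2, and hence tw(G) ≤ 2.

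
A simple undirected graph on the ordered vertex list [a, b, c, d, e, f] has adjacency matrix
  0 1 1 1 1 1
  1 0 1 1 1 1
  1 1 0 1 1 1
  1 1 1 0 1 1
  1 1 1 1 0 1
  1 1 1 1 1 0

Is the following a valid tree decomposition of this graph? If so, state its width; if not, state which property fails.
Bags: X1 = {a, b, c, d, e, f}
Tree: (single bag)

Yes; width 5.

Checking the three conditions: (i) the bags cover all of {a, b, c, d, e, f}; (ii) for each edge, some bag contains both endpoints; (iii) the bags containing any fixed vertex form a subtree. All hold, so the decomposition is valid with width 6 − 1 = 5.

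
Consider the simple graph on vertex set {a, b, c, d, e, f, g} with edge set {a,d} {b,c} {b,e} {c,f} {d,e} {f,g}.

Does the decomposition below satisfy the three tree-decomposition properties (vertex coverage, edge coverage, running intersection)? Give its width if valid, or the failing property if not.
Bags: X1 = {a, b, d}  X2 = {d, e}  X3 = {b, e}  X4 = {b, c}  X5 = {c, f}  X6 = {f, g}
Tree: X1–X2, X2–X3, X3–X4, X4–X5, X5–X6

A tree decomposition must satisfy three properties: every vertex lies in some bag; for every edge, both endpoints lie together in some bag; and for every vertex, the bags containing it form a connected subtree. Here bags containing vertex b are not connected in the tree, so the decomposition is invalid.

No — bags containing vertex b are not connected in the tree.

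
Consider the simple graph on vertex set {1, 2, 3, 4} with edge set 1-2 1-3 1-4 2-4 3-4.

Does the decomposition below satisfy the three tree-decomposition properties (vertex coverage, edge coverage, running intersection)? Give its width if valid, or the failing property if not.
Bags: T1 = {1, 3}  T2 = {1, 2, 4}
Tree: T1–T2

A tree decomposition must satisfy three properties: every vertex lies in some bag; for every edge, both endpoints lie together in some bag; and for every vertex, the bags containing it form a connected subtree. Here edge (4,3) lies in no bag, so the decomposition is invalid.

No — edge (4,3) lies in no bag.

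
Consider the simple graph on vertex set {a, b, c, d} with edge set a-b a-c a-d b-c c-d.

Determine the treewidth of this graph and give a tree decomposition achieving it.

Treewidth 2.
Bags: B1 = {a, b, c}  B2 = {a, c, d}
Tree: B1–B2

Each bag holds 3 vertices, so the decomposition has width 2, which upper-bounds the treewidth. Conversely, {a, c, d} is a clique of size 3, and the vertices of any clique must share a bag in every tree decomposition; so some bag has ≥ 3 vertices and tw(G) ≥ 2. The upper and lower bounds meet at 2, so that is the treewidth.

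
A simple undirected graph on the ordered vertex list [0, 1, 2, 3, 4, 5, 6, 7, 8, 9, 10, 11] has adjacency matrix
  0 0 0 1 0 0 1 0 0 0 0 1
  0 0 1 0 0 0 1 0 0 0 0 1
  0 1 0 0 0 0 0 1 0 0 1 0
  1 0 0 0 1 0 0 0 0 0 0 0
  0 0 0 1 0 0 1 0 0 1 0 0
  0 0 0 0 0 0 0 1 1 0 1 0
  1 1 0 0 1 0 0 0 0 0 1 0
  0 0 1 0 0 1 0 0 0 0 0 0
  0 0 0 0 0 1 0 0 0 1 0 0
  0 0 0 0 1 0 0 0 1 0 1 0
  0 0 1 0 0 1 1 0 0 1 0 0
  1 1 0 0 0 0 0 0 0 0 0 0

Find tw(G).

A width-3 tree decomposition is:
Bags: B1 = {2, 5, 7, 8}  B2 = {2, 5, 8, 10}  B3 = {2, 8, 9, 10}  B4 = {1, 2, 9, 10}  B5 = {1, 6, 9, 10}  B6 = {1, 4, 6, 9}  B7 = {1, 4, 6, 11}  B8 = {0, 4, 6, 11}  B9 = {0, 3, 4, 11}
Tree: B1–B2, B2–B3, B3–B4, B4–B5, B5–B6, B6–B7, B7–B8, B8–B9
Each bag holds 4 vertices, so the decomposition has width 3, which upper-bounds the treewidth. For the lower bound: the 4 vertex sets {5,7,8}, {2}, {10}, {1,4,6,9} are disjoint, each induces a connected subgraph, and every pair is joined by at least one edge of G. Contracting each set to a single vertex therefore yields K_{4} as a minor, and since treewidth is minor-monotone, tw(G) ≥ tw(K_{4}) = 3. The upper and lower bounds meet at 3, so that is the treewidth.

3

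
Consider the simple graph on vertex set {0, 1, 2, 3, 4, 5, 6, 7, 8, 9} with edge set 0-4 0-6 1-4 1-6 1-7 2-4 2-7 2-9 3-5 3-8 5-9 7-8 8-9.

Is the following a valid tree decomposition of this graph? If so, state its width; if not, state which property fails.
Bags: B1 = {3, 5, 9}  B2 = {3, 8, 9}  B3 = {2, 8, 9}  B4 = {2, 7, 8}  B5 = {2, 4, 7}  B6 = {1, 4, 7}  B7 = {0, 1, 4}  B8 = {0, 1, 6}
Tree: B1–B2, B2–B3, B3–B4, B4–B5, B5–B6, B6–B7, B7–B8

Yes; width 2.

Every vertex of G appears in some bag (union = {0, 1, 2, 3, 4, 5, 6, 7, 8, 9}); every edge is covered by a bag; and for each vertex v the set of bags containing v is connected in the bag tree. The decomposition is therefore valid. The largest bag has 3 vertices, so the width is 2.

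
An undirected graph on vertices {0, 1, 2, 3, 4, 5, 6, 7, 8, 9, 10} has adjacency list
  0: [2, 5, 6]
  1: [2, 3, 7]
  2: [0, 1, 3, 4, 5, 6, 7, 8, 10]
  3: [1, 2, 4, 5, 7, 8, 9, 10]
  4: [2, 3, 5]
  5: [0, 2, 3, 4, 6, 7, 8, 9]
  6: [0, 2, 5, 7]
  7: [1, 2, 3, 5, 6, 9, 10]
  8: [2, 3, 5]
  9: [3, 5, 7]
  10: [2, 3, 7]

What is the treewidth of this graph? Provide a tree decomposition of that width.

Every bag has size at most 4, so the width is 4 − 1 = 3 and tw(G) ≤ 3. Conversely, {3, 5, 7, 9} is a clique of size 4, and the vertices of any clique must share a bag in every tree decomposition; so some bag has ≥ 4 vertices and tw(G) ≥ 3. The upper and lower bounds meet at 3, so that is the treewidth.

Treewidth 3.
One such decomposition:
Bags: B1 = {2, 3, 5, 7}  B2 = {2, 3, 4, 5}  B3 = {2, 3, 5, 8}  B4 = {2, 5, 6, 7}  B5 = {0, 2, 5, 6}  B6 = {1, 2, 3, 7}  B7 = {3, 5, 7, 9}  B8 = {2, 3, 7, 10}
Tree: B1–B2, B1–B3, B1–B4, B4–B5, B1–B6, B1–B7, B6–B8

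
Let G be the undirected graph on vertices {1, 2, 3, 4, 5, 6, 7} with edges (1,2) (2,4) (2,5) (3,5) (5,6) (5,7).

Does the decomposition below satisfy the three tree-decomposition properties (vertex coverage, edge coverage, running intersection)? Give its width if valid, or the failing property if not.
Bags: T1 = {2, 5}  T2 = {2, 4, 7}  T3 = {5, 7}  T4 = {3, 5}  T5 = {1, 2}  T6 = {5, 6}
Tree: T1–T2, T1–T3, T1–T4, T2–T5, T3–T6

No — bags containing vertex 7 are not connected in the tree.

A tree decomposition must satisfy three properties: every vertex lies in some bag; for every edge, both endpoints lie together in some bag; and for every vertex, the bags containing it form a connected subtree. Here bags containing vertex 7 are not connected in the tree, so the decomposition is invalid.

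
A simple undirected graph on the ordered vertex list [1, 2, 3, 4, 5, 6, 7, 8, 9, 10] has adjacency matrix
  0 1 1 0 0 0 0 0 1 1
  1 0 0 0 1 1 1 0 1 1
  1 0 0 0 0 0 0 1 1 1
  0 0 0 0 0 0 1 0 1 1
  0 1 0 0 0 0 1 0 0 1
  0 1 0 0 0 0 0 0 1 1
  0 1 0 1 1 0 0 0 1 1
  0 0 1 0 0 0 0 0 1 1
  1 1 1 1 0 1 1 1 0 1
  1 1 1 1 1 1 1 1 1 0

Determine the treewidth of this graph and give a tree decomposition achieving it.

Treewidth 3.
Bags: B1 = {2, 7, 9, 10}  B2 = {1, 2, 9, 10}  B3 = {4, 7, 9, 10}  B4 = {1, 3, 9, 10}  B5 = {2, 6, 9, 10}  B6 = {2, 5, 7, 10}  B7 = {3, 8, 9, 10}
Tree: B1–B2, B1–B3, B2–B4, B1–B5, B1–B6, B4–B7

Each bag holds 4 vertices, so the decomposition has width 3, which upper-bounds the treewidth. For the lower bound, the 4 vertices {3, 8, 9, 10} are pairwise adjacent, and any tree decomposition puts a clique entirely inside one bag — forcing width ≥ 3. Therefore the treewidth is 3.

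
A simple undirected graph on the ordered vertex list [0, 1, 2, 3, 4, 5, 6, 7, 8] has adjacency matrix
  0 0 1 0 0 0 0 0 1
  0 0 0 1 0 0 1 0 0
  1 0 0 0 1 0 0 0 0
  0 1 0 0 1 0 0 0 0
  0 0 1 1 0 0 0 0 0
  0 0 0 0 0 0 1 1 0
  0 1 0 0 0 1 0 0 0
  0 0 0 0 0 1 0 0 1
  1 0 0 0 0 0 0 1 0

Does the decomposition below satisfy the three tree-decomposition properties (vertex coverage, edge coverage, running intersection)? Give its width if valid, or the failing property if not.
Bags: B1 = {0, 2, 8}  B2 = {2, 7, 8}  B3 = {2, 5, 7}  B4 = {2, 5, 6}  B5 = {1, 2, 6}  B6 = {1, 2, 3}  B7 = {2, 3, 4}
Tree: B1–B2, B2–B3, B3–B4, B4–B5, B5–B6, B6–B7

Yes; width 2.

Every vertex of G appears in some bag (union = {0, 1, 2, 3, 4, 5, 6, 7, 8}); every edge is covered by a bag; and for each vertex v the set of bags containing v is connected in the bag tree. The decomposition is therefore valid. The largest bag has 3 vertices, so the width is 2.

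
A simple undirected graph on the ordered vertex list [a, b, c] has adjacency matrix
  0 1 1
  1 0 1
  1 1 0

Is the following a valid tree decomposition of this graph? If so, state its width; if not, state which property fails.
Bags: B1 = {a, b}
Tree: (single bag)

A tree decomposition must satisfy three properties: every vertex lies in some bag; for every edge, both endpoints lie together in some bag; and for every vertex, the bags containing it form a connected subtree. Here vertex c appears in no bag, so the decomposition is invalid.

No — vertex c appears in no bag.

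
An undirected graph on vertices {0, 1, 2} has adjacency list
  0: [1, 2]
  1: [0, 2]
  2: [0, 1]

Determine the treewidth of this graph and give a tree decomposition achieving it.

With just one bag of size 3, the width is 3 − 1 = 2, so tw(G) ≤ 2. Conversely, {0, 1, 2} is a clique of size 3, and the vertices of any clique must share a bag in every tree decomposition; so some bag has ≥ 3 vertices and tw(G) ≥ 2. Combining the bounds, tw(G) = 2.

Treewidth 2.
One such decomposition:
Bags: B1 = {0, 1, 2}
Tree: (single bag)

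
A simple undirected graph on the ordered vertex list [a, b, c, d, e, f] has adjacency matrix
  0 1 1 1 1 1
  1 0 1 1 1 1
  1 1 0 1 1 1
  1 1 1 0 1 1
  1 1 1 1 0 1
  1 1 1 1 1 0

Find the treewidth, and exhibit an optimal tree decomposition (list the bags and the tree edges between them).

Treewidth 5.
One optimal decomposition is:
Bags: B1 = {a, b, c, d, e, f}
Tree: (single bag)

With just one bag of size 6, the width is 6 − 1 = 5, so tw(G) ≤ 5. On the other hand G contains the 6-clique {a, b, c, d, e, f}. A clique must lie in a single bag of any decomposition, so no decomposition can have width below 5. Combining the bounds, tw(G) = 5.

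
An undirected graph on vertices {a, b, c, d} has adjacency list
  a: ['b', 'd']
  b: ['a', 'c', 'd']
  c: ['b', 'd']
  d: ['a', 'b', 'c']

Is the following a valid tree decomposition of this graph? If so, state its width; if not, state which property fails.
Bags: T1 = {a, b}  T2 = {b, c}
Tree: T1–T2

No — vertex d appears in no bag.

A tree decomposition must satisfy three properties: every vertex lies in some bag; for every edge, both endpoints lie together in some bag; and for every vertex, the bags containing it form a connected subtree. Here vertex d appears in no bag, so the decomposition is invalid.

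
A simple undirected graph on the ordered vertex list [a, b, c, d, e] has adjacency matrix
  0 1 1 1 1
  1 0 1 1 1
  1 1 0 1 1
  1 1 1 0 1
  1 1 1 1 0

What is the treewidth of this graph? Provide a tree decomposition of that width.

With just one bag of size 5, the width is 5 − 1 = 4, so tw(G) ≤ 4. For the lower bound, the 5 vertices {a, b, c, d, e} are pairwise adjacent, and any tree decomposition puts a clique entirely inside one bag — forcing width ≥ 4. Hence tw(G) = 4 exactly.

Treewidth 4.
One optimal decomposition is:
Bags: B1 = {a, b, c, d, e}
Tree: (single bag)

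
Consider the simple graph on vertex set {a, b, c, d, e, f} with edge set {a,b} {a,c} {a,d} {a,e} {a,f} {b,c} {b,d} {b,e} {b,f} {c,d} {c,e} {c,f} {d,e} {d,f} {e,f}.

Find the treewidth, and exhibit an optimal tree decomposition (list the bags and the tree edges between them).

Treewidth 5.
Bags: B1 = {a, b, c, d, e, f}
Tree: (single bag)

A single bag containing all 6 vertices is trivially a valid decomposition of width 5. Conversely, {a, b, c, d, e, f} is a clique of size 6, and the vertices of any clique must share a bag in every tree decomposition; so some bag has ≥ 6 vertices and tw(G) ≥ 5. Combining the bounds, tw(G) = 5.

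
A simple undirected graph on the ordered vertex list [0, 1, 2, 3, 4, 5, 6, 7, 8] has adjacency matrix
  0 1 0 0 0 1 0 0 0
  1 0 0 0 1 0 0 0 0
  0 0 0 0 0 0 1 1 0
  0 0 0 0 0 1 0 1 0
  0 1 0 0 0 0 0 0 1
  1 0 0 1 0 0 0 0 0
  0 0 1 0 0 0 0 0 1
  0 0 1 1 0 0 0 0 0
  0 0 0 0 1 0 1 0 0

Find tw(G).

2

A width-2 tree decomposition is:
Bags: B1 = {2, 6, 8}  B2 = {2, 4, 8}  B3 = {1, 2, 4}  B4 = {0, 1, 2}  B5 = {0, 2, 5}  B6 = {2, 3, 5}  B7 = {2, 3, 7}
Tree: B1–B2, B2–B3, B3–B4, B4–B5, B5–B6, B6–B7
Each bag holds 3 vertices, so the decomposition has width 2, which upper-bounds the treewidth. The edges 2–6–8–4–1–0–5–3–7–2 form a cycle, so G is not a tree and its treewidth is at least 2. Combining the bounds, tw(G) = 2.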